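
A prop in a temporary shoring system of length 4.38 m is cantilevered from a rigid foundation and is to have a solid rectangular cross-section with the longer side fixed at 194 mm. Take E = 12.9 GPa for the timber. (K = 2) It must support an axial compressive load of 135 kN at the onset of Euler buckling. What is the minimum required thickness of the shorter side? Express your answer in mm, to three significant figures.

L_e = K·L = 2 × 4.38 = 8.760 m
Required I = P_cr·L_e²/(π²E) = 1.350×10^5 × 8.760² / (π² × 1.29×10^10) = 8.137×10^-5 m⁴
I_req = 8.137×10^7 mm⁴
Rectangle, weak axis: I_min = h·b³/12 with h = 194 mm fixed  ⇒  b = (12I/h)^(1/3) = 171 mm

b ≈ 171 mm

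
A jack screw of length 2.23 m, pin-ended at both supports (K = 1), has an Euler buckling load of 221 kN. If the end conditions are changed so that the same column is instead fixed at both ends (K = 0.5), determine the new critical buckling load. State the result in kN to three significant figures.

P_cr ≈ 884 kN

P_cr ∝ 1/K², so P_cr,new = P_cr,old × (K_old/K_new)² = 221 × (1/0.5)²
= 221 × 4.000 = 884 kN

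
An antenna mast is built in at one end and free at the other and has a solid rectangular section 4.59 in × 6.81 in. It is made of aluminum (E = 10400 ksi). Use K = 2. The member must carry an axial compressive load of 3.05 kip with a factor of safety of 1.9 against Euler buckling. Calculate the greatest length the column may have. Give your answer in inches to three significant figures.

L_max ≈ 493 in

Buckling occurs about the weak axis: I_min = h·b³/12 with b = 4.59 in (the shorter side).
I_min = 6.81×4.59³/12 = 54.88 in⁴
Required critical load P_cr = n·P = 1.9 × 3.05 = 5.795 kip = 5.795×10^3 lb
From P_cr = π²EI/(K·L)²:  L = (1/K)·√(π²EI/P_cr) = (1/2)·√(π²×1.04×10^7×54.88/5.795×10^3)
L = 493 in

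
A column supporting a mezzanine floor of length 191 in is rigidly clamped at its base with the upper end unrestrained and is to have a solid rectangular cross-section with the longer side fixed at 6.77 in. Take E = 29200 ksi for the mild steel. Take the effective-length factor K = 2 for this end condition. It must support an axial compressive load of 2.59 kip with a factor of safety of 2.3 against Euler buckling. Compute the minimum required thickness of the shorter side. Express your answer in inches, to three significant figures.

Required P_cr = n·P = 2.3 × 2.59 = 5.957 kip
L_e = K·L = 2 × 191 = 382.0 in
Required I = P_cr·L_e²/(π²E) = 5.957×10^3 × 382.0² / (π² × 2.92×10^7) = 3.016 in⁴
Rectangle, weak axis: I_min = h·b³/12 with h = 6.77 in fixed  ⇒  b = (12I/h)^(1/3) = 1.75 in

b ≈ 1.75 in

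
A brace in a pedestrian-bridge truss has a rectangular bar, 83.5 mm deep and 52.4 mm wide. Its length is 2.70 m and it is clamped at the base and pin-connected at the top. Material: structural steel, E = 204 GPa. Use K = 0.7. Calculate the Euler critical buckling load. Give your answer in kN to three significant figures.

Buckling occurs about the weak axis: I_min = h·b³/12 with b = 52.4 mm (the shorter side).
I_min = 83.5×52.4³/12 = 1.001×10^6 mm⁴
I = 1.001×10^6 mm⁴ = 1.001×10^-6 m⁴
Effective length L_e = K·L = 0.7 × 2.70 = 1.890 m
P_cr = π²EI / L_e² = π² × 204×10⁹ × 1.001×10^-6 / 1.890² = 5.643×10^5 N

P_cr ≈ 564 kN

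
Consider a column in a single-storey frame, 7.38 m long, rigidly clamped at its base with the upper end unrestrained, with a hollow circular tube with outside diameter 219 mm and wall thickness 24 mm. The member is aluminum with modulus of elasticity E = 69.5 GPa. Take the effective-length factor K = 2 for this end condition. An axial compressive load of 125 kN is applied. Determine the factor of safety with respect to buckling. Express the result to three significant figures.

n ≈ 1.79

Inner diameter d_i = 219 − 2×24 = 171.0 mm
I = π(d_o⁴ − d_i⁴)/64 = π(219⁴ − 171.0⁴)/64 = 7.094×10^7 mm⁴
I = 7.094×10^7 mm⁴ = 7.094×10^-5 m⁴
Effective length L_e = K·L = 2 × 7.38 = 14.76 m
P_cr = π²EI / L_e² = π² × 69.5×10⁹ × 7.094×10^-5 / 14.76² = 2.234×10^5 N
Factor of safety n = P_cr / P = 223.37 / 125 = 1.79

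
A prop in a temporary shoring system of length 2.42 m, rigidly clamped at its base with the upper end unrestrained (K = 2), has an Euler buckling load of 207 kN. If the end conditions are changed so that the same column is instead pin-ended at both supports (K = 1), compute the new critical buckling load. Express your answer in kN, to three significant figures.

P_cr ∝ 1/K², so P_cr,new = P_cr,old × (K_old/K_new)² = 207 × (2/1)²
= 207 × 4.000 = 828 kN

P_cr ≈ 828 kN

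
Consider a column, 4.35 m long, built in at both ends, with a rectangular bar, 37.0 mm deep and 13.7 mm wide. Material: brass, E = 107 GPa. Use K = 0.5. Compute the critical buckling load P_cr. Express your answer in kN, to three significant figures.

Buckling occurs about the weak axis: I_min = h·b³/12 with b = 13.7 mm (the shorter side).
I_min = 37.0×13.7³/12 = 7.928×10^3 mm⁴
I = 7.928×10^3 mm⁴ = 7.928×10^-9 m⁴
Effective length L_e = K·L = 0.5 × 4.35 = 2.175 m
P_cr = π²EI / L_e² = π² × 107×10⁹ × 7.928×10^-9 / 2.175² = 1.770×10^3 N

P_cr ≈ 1.77 kN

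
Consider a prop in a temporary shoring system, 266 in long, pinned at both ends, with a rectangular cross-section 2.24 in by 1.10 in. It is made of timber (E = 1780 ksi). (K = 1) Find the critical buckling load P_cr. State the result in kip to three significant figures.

Buckling occurs about the weak axis: I_min = h·b³/12 with b = 1.10 in (the shorter side).
I_min = 2.24×1.10³/12 = 0.2485 in⁴
Effective length L_e = K·L = 1 × 266 = 266.0 in
P_cr = π²EI / L_e² = π² × 1780×10³ × 0.2485 / 266.0² = 61.69 lb

P_cr ≈ 0.0617 kip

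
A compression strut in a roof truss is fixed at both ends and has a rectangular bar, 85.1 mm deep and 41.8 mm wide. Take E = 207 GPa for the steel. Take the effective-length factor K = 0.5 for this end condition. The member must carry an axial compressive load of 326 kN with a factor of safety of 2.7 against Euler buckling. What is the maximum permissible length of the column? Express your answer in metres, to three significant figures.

Buckling occurs about the weak axis: I_min = h·b³/12 with b = 41.8 mm (the shorter side).
I_min = 85.1×41.8³/12 = 5.179×10^5 mm⁴
I = 5.179×10^-7 m⁴
Required critical load P_cr = n·P = 2.7 × 326 = 880.2 kN = 8.802×10^5 N
From P_cr = π²EI/(K·L)²:  L = (1/K)·√(π²EI/P_cr) = (1/0.5)·√(π²×2.07×10^11×5.179×10^-7/8.802×10^5)
L = 2.19 m

L_max ≈ 2.19 m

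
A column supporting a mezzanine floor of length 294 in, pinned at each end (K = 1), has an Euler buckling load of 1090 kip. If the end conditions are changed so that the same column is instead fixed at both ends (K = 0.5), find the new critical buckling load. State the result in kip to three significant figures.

P_cr ∝ 1/K², so P_cr,new = P_cr,old × (K_old/K_new)² = 1090 × (1/0.5)²
= 1090 × 4.000 = 4360 kip

P_cr ≈ 4360 kip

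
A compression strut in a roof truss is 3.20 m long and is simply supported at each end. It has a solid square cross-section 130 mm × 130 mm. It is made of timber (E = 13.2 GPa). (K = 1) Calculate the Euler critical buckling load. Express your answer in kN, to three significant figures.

I = a⁴/12 = 130⁴/12 = 2.380×10^7 mm⁴
I = 2.380×10^7 mm⁴ = 2.380×10^-5 m⁴
Effective length L_e = K·L = 1 × 3.20 = 3.200 m
P_cr = π²EI / L_e² = π² × 13.2×10⁹ × 2.380×10^-5 / 3.200² = 3.028×10^5 N

P_cr ≈ 303 kN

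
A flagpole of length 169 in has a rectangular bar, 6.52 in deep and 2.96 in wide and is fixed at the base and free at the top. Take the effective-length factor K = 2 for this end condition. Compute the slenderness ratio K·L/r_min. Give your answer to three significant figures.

For a rectangle r_min = b/√12 = 2.96/√12 = 0.8545 in
L_e = K·L = 2 × 169 = 338.0 in
λ = L_e / r_min = 338.00 / 0.8545 = 396

λ ≈ 396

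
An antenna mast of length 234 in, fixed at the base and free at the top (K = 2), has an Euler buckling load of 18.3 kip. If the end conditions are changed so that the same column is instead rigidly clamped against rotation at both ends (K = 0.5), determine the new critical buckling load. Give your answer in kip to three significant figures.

P_cr ≈ 293 kip

P_cr ∝ 1/K², so P_cr,new = P_cr,old × (K_old/K_new)² = 18.3 × (2/0.5)²
= 18.3 × 16.00 = 293 kip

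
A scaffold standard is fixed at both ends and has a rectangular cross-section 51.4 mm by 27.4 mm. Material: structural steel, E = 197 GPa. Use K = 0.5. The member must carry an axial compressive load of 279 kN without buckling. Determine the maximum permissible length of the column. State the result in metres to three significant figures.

L_max ≈ 1.57 m

Buckling occurs about the weak axis: I_min = h·b³/12 with b = 27.4 mm (the shorter side).
I_min = 51.4×27.4³/12 = 8.811×10^4 mm⁴
I = 8.811×10^-8 m⁴
At the buckling limit P_cr = P = 2.790×10^5 N
From P_cr = π²EI/(K·L)²:  L = (1/K)·√(π²EI/P_cr) = (1/0.5)·√(π²×1.97×10^11×8.811×10^-8/2.790×10^5)
L = 1.57 m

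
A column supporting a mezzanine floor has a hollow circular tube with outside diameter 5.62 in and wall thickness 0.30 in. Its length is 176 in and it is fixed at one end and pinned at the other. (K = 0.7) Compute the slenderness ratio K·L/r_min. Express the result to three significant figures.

λ ≈ 65.4

Inner diameter d_i = 5.62 − 2×0.30 = 5.020 in
I = π(d_o⁴ − d_i⁴)/64 = π(5.62⁴ − 5.020⁴)/64 = 17.79 in⁴
A = 5.014 in²;  r_min = √(I/A) = √(17.79/5.014) = 1.884 in
L_e = K·L = 0.7 × 176 = 123.2 in
λ = L_e / r_min = 123.20 / 1.884 = 65.4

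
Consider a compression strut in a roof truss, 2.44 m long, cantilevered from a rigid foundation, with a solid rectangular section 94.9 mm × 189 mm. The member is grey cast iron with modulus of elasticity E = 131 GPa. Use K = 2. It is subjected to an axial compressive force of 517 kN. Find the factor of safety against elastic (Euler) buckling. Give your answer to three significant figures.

n ≈ 1.41

Buckling occurs about the weak axis: I_min = h·b³/12 with b = 94.9 mm (the shorter side).
I_min = 189×94.9³/12 = 1.346×10^7 mm⁴
I = 1.346×10^7 mm⁴ = 1.346×10^-5 m⁴
Effective length L_e = K·L = 2 × 2.44 = 4.880 m
P_cr = π²EI / L_e² = π² × 131×10⁹ × 1.346×10^-5 / 4.880² = 7.308×10^5 N
Factor of safety n = P_cr / P = 730.82 / 517 = 1.41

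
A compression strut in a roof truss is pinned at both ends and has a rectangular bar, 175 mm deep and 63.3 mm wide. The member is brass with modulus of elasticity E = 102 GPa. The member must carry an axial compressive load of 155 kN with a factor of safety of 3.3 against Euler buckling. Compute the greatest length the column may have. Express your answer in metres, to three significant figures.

Buckling occurs about the weak axis: I_min = h·b³/12 with b = 63.3 mm (the shorter side).
I_min = 175×63.3³/12 = 3.699×10^6 mm⁴
I = 3.699×10^-6 m⁴
Required critical load P_cr = n·P = 3.3 × 155 = 511.5 kN = 5.115×10^5 N
From P_cr = π²EI/(K·L)²:  L = (1/K)·√(π²EI/P_cr) = (1/1)·√(π²×1.02×10^11×3.699×10^-6/5.115×10^5)
L = 2.70 m

L_max ≈ 2.70 m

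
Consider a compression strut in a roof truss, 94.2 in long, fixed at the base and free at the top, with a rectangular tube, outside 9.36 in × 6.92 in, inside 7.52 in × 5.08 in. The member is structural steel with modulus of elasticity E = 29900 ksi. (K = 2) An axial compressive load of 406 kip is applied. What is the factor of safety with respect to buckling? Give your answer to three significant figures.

Weak-axis I_min = (h_o·b_o³ − h_i·b_i³)/12 with b_o = 6.92, b_i = 5.080 in (shorter outer/inner sides).
I_min = (9.36×6.92³ − 7.520×5.080³)/12 = 176.3 in⁴
Effective length L_e = K·L = 2 × 94.2 = 188.4 in
P_cr = π²EI / L_e² = π² × 29900×10³ × 176.3 / 188.4² = 1.466×10^6 lb
Factor of safety n = P_cr / P = 1465.9 / 406 = 3.61

n ≈ 3.61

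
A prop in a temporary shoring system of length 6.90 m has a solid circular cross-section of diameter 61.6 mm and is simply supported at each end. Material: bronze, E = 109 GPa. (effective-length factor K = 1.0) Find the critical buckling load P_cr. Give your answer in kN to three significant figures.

P_cr ≈ 16.0 kN

I = πd⁴/64 = π×61.6⁴/64 = 7.068×10^5 mm⁴
I = 7.068×10^5 mm⁴ = 7.068×10^-7 m⁴
Effective length L_e = K·L = 1 × 6.90 = 6.900 m
P_cr = π²EI / L_e² = π² × 109×10⁹ × 7.068×10^-7 / 6.900² = 1.597×10^4 N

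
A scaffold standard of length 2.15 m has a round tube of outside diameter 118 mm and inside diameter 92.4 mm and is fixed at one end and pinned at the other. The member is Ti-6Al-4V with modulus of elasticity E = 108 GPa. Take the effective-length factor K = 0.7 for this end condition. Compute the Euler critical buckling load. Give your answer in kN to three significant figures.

P_cr ≈ 2790 kN

d_o = 118 mm, d_i = 92.4 mm
I = π(d_o⁴ − d_i⁴)/64 = π(118⁴ − 92.40⁴)/64 = 5.939×10^6 mm⁴
I = 5.939×10^6 mm⁴ = 5.939×10^-6 m⁴
Effective length L_e = K·L = 0.7 × 2.15 = 1.505 m
P_cr = π²EI / L_e² = π² × 108×10⁹ × 5.939×10^-6 / 1.505² = 2.795×10^6 N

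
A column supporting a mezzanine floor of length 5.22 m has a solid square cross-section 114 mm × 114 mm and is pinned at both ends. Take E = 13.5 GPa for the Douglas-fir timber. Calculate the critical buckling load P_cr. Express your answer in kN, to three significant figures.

P_cr ≈ 68.8 kN

I = a⁴/12 = 114⁴/12 = 1.407×10^7 mm⁴
I = 1.407×10^7 mm⁴ = 1.407×10^-5 m⁴
Effective length L_e = K·L = 1 × 5.22 = 5.220 m
P_cr = π²EI / L_e² = π² × 13.5×10⁹ × 1.407×10^-5 / 5.220² = 6.882×10^4 N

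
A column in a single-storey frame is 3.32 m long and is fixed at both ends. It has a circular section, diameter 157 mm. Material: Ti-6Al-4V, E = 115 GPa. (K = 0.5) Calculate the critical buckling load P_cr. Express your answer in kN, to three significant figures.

P_cr ≈ 12300 kN

I = πd⁴/64 = π×157⁴/64 = 2.982×10^7 mm⁴
I = 2.982×10^7 mm⁴ = 2.982×10^-5 m⁴
Effective length L_e = K·L = 0.5 × 3.32 = 1.660 m
P_cr = π²EI / L_e² = π² × 115×10⁹ × 2.982×10^-5 / 1.660² = 1.228×10^7 N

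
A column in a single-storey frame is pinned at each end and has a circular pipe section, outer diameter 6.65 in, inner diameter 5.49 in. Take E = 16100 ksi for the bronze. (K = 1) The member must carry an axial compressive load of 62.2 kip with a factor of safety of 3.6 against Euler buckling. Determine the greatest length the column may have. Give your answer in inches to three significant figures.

d_o = 6.65 in, d_i = 5.49 in
I = π(d_o⁴ − d_i⁴)/64 = π(6.65⁴ − 5.490⁴)/64 = 51.40 in⁴
Required critical load P_cr = n·P = 3.6 × 62.2 = 223.9 kip = 2.239×10^5 lb
From P_cr = π²EI/(K·L)²:  L = (1/K)·√(π²EI/P_cr) = (1/1)·√(π²×1.61×10^7×51.40/2.239×10^5)
L = 191 in

L_max ≈ 191 in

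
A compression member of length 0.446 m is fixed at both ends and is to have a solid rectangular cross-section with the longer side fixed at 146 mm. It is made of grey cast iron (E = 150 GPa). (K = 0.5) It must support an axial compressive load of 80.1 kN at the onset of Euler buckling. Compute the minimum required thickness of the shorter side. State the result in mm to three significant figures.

L_e = K·L = 0.5 × 0.446 = 0.2230 m
Required I = P_cr·L_e²/(π²E) = 8.010×10^4 × 0.2230² / (π² × 1.50×10^11) = 2.691×10^-9 m⁴
I_req = 2.691×10^3 mm⁴
Rectangle, weak axis: I_min = h·b³/12 with h = 146 mm fixed  ⇒  b = (12I/h)^(1/3) = 6.05 mm

b ≈ 6.05 mm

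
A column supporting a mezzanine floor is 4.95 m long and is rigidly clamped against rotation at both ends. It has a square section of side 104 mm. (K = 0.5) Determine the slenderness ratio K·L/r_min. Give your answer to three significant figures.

λ ≈ 82.4

I = a⁴/12 = 104⁴/12 = 9.749×10^6 mm⁴
A = 1.082×10^4 mm²;  r_min = √(I/A) = √(9.749×10^6/1.082×10^4) = 30.02 mm
L_e = K·L = 0.5 × 4.95 m = 2.475 m = 2475.0 mm
λ = L_e / r_min = 2475.0 / 30.02 = 82.4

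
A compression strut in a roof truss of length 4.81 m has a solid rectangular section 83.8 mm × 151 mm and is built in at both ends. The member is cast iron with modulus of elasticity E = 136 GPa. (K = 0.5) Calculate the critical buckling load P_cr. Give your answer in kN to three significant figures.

P_cr ≈ 1720 kN

Buckling occurs about the weak axis: I_min = h·b³/12 with b = 83.8 mm (the shorter side).
I_min = 151×83.8³/12 = 7.405×10^6 mm⁴
I = 7.405×10^6 mm⁴ = 7.405×10^-6 m⁴
Effective length L_e = K·L = 0.5 × 4.81 = 2.405 m
P_cr = π²EI / L_e² = π² × 136×10⁹ × 7.405×10^-6 / 2.405² = 1.718×10^6 N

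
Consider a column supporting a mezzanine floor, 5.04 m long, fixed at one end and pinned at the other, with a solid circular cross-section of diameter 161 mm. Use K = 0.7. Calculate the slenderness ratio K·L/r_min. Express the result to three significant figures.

I = πd⁴/64 = π×161⁴/64 = 3.298×10^7 mm⁴
A = 2.036×10^4 mm²;  r_min = √(I/A) = √(3.298×10^7/2.036×10^4) = 40.25 mm
L_e = K·L = 0.7 × 5.04 m = 3.528 m = 3528.0 mm
λ = L_e / r_min = 3528.0 / 40.25 = 87.7

λ ≈ 87.7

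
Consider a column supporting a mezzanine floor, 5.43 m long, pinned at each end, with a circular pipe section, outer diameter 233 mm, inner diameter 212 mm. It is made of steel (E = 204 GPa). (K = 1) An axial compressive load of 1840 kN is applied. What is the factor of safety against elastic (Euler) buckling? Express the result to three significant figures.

n ≈ 1.69

d_o = 233 mm, d_i = 212 mm
I = π(d_o⁴ − d_i⁴)/64 = π(233⁴ − 212.0⁴)/64 = 4.552×10^7 mm⁴
I = 4.552×10^7 mm⁴ = 4.552×10^-5 m⁴
Effective length L_e = K·L = 1 × 5.43 = 5.430 m
P_cr = π²EI / L_e² = π² × 204×10⁹ × 4.552×10^-5 / 5.430² = 3.108×10^6 N
Factor of safety n = P_cr / P = 3108.4 / 1840 = 1.69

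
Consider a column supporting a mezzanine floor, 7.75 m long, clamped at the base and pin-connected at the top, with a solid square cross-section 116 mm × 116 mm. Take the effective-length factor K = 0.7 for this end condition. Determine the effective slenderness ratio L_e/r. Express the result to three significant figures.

λ ≈ 162

For a square r = a/√12 = 116/√12 = 33.49 mm
L_e = K·L = 0.7 × 7.75 m = 5.425 m = 5425.0 mm
λ = L_e / r_min = 5425.0 / 33.49 = 162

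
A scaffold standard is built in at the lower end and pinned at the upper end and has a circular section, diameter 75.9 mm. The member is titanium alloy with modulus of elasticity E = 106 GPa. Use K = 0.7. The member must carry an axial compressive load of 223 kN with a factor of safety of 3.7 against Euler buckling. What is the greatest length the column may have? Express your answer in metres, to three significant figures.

I = πd⁴/64 = π×75.9⁴/64 = 1.629×10^6 mm⁴
I = 1.629×10^-6 m⁴
Required critical load P_cr = n·P = 3.7 × 223 = 825.1 kN = 8.251×10^5 N
From P_cr = π²EI/(K·L)²:  L = (1/K)·√(π²EI/P_cr) = (1/0.7)·√(π²×1.06×10^11×1.629×10^-6/8.251×10^5)
L = 2.05 m

L_max ≈ 2.05 m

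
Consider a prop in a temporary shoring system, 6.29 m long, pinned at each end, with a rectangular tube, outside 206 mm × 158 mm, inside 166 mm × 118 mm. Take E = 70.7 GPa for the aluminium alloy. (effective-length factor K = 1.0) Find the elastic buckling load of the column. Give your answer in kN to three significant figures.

P_cr ≈ 793 kN

Weak-axis I_min = (h_o·b_o³ − h_i·b_i³)/12 with b_o = 158, b_i = 118.0 mm (shorter outer/inner sides).
I_min = (206×158³ − 166.0×118.0³)/12 = 4.498×10^7 mm⁴
I = 4.498×10^7 mm⁴ = 4.498×10^-5 m⁴
Effective length L_e = K·L = 1 × 6.29 = 6.290 m
P_cr = π²EI / L_e² = π² × 70.7×10⁹ × 4.498×10^-5 / 6.290² = 7.933×10^5 N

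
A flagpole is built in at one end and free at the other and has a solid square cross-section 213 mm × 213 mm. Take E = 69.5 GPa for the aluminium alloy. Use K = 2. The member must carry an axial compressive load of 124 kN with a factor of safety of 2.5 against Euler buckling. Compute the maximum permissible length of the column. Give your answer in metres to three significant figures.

L_max ≈ 9.74 m

I = a⁴/12 = 213⁴/12 = 1.715×10^8 mm⁴
I = 1.715×10^-4 m⁴
Required critical load P_cr = n·P = 2.5 × 124 = 310.0 kN = 3.100×10^5 N
From P_cr = π²EI/(K·L)²:  L = (1/K)·√(π²EI/P_cr) = (1/2)·√(π²×6.95×10^10×1.715×10^-4/3.100×10^5)
L = 9.74 m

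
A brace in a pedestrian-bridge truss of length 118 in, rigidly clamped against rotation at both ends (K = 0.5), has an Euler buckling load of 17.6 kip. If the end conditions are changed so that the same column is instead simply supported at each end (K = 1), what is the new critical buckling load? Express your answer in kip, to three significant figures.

P_cr ∝ 1/K², so P_cr,new = P_cr,old × (K_old/K_new)² = 17.6 × (0.5/1)²
= 17.6 × 0.2500 = 4.40 kip

P_cr ≈ 4.40 kip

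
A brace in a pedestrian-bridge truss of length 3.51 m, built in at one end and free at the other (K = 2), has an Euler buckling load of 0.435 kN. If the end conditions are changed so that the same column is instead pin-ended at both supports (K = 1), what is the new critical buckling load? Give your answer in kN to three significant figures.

P_cr ∝ 1/K², so P_cr,new = P_cr,old × (K_old/K_new)² = 0.435 × (2/1)²
= 0.435 × 4.000 = 1.74 kN

P_cr ≈ 1.74 kN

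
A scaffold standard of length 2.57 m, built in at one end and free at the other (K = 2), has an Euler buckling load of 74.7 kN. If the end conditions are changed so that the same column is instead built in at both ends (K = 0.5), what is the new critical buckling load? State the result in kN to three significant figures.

P_cr ≈ 1200 kN

P_cr ∝ 1/K², so P_cr,new = P_cr,old × (K_old/K_new)² = 74.7 × (2/0.5)²
= 74.7 × 16.00 = 1200 kN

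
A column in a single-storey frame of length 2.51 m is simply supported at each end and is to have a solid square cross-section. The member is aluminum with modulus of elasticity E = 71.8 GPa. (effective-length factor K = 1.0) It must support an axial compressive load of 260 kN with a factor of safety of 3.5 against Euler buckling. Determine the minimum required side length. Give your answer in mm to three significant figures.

Required P_cr = n·P = 3.5 × 260 = 910.0 kN
L_e = K·L = 1 × 2.51 = 2.510 m
Required I = P_cr·L_e²/(π²E) = 9.100×10^5 × 2.510² / (π² × 7.18×10^10) = 8.090×10^-6 m⁴
I_req = 8.090×10^6 mm⁴
Solid square: I = a⁴/12  ⇒  a = (12I)^(1/4) = (12×8.090×10^6)^(1/4) = 99.3 mm

a ≈ 99.3 mm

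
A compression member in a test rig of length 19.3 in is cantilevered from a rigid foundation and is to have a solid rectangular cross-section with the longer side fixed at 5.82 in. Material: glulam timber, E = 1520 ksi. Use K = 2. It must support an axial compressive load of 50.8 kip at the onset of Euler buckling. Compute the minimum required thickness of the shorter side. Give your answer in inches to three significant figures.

L_e = K·L = 2 × 19.3 = 38.60 in
Required I = P_cr·L_e²/(π²E) = 5.080×10^4 × 38.60² / (π² × 1.52×10^6) = 5.045 in⁴
Rectangle, weak axis: I_min = h·b³/12 with h = 5.82 in fixed  ⇒  b = (12I/h)^(1/3) = 2.18 in

b ≈ 2.18 in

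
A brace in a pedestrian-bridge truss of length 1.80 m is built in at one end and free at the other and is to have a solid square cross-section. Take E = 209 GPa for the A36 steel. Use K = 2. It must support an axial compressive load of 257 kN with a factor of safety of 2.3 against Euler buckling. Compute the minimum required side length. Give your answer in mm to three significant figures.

Required P_cr = n·P = 2.3 × 257 = 591.1 kN
L_e = K·L = 2 × 1.80 = 3.600 m
Required I = P_cr·L_e²/(π²E) = 5.911×10^5 × 3.600² / (π² × 2.09×10^11) = 3.714×10^-6 m⁴
I_req = 3.714×10^6 mm⁴
Solid square: I = a⁴/12  ⇒  a = (12I)^(1/4) = (12×3.714×10^6)^(1/4) = 81.7 mm

a ≈ 81.7 mm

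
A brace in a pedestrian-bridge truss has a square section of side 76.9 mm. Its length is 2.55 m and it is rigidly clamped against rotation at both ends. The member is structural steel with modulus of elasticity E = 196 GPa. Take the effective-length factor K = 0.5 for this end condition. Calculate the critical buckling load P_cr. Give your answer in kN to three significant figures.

I = a⁴/12 = 76.9⁴/12 = 2.914×10^6 mm⁴
I = 2.914×10^6 mm⁴ = 2.914×10^-6 m⁴
Effective length L_e = K·L = 0.5 × 2.55 = 1.275 m
P_cr = π²EI / L_e² = π² × 196×10⁹ × 2.914×10^-6 / 1.275² = 3.468×10^6 N

P_cr ≈ 3470 kN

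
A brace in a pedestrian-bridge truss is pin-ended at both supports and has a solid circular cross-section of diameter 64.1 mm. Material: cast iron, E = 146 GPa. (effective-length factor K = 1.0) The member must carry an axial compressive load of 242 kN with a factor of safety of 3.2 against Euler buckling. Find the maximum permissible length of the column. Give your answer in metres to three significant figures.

L_max ≈ 1.24 m

I = πd⁴/64 = π×64.1⁴/64 = 8.287×10^5 mm⁴
I = 8.287×10^-7 m⁴
Required critical load P_cr = n·P = 3.2 × 242 = 774.4 kN = 7.744×10^5 N
From P_cr = π²EI/(K·L)²:  L = (1/K)·√(π²EI/P_cr) = (1/1)·√(π²×1.46×10^11×8.287×10^-7/7.744×10^5)
L = 1.24 m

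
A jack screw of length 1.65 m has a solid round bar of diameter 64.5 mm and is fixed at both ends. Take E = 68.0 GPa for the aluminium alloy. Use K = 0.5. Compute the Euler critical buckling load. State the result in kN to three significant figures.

P_cr ≈ 838 kN

I = πd⁴/64 = π×64.5⁴/64 = 8.496×10^5 mm⁴
I = 8.496×10^5 mm⁴ = 8.496×10^-7 m⁴
Effective length L_e = K·L = 0.5 × 1.65 = 0.8250 m
P_cr = π²EI / L_e² = π² × 68.0×10⁹ × 8.496×10^-7 / 0.8250² = 8.377×10^5 N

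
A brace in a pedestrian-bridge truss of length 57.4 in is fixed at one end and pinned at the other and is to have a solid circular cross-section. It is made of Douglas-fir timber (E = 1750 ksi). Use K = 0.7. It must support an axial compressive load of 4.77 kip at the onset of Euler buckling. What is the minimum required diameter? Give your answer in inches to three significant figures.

d ≈ 1.74 in

L_e = K·L = 0.7 × 57.4 = 40.18 in
Required I = P_cr·L_e²/(π²E) = 4.770×10^3 × 40.18² / (π² × 1.75×10^6) = 0.4459 in⁴
Solid circle: I = πd⁴/64  ⇒  d = (64I/π)^(1/4) = (64×0.4459/π)^(1/4) = 1.74 in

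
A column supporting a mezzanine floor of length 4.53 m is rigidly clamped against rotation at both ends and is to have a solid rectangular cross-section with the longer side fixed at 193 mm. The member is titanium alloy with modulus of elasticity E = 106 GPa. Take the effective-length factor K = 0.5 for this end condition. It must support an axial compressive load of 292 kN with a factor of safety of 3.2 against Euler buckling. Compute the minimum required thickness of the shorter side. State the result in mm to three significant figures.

b ≈ 65.8 mm

Required P_cr = n·P = 3.2 × 292 = 934.4 kN
L_e = K·L = 0.5 × 4.53 = 2.265 m
Required I = P_cr·L_e²/(π²E) = 9.344×10^5 × 2.265² / (π² × 1.06×10^11) = 4.582×10^-6 m⁴
I_req = 4.582×10^6 mm⁴
Rectangle, weak axis: I_min = h·b³/12 with h = 193 mm fixed  ⇒  b = (12I/h)^(1/3) = 65.8 mm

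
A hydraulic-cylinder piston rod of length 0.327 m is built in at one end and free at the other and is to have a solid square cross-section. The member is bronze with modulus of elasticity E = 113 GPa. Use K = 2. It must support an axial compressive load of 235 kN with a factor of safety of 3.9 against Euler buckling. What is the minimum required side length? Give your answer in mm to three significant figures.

Required P_cr = n·P = 3.9 × 235 = 916.5 kN
L_e = K·L = 2 × 0.327 = 0.6540 m
Required I = P_cr·L_e²/(π²E) = 9.165×10^5 × 0.6540² / (π² × 1.13×10^11) = 3.515×10^-7 m⁴
I_req = 3.515×10^5 mm⁴
Solid square: I = a⁴/12  ⇒  a = (12I)^(1/4) = (12×3.515×10^5)^(1/4) = 45.3 mm

a ≈ 45.3 mm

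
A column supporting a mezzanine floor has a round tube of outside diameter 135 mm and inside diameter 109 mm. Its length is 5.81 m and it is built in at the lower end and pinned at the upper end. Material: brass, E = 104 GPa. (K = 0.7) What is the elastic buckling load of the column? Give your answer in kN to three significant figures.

d_o = 135 mm, d_i = 109 mm
I = π(d_o⁴ − d_i⁴)/64 = π(135⁴ − 109.0⁴)/64 = 9.375×10^6 mm⁴
I = 9.375×10^6 mm⁴ = 9.375×10^-6 m⁴
Effective length L_e = K·L = 0.7 × 5.81 = 4.067 m
P_cr = π²EI / L_e² = π² × 104×10⁹ × 9.375×10^-6 / 4.067² = 5.818×10^5 N

P_cr ≈ 582 kN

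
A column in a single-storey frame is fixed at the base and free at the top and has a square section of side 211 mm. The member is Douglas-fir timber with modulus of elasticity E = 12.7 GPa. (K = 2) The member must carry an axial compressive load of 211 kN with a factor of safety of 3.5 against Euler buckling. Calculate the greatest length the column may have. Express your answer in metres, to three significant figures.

I = a⁴/12 = 211⁴/12 = 1.652×10^8 mm⁴
I = 1.652×10^-4 m⁴
Required critical load P_cr = n·P = 3.5 × 211 = 738.5 kN = 7.385×10^5 N
From P_cr = π²EI/(K·L)²:  L = (1/K)·√(π²EI/P_cr) = (1/2)·√(π²×1.27×10^10×1.652×10^-4/7.385×10^5)
L = 2.65 m

L_max ≈ 2.65 m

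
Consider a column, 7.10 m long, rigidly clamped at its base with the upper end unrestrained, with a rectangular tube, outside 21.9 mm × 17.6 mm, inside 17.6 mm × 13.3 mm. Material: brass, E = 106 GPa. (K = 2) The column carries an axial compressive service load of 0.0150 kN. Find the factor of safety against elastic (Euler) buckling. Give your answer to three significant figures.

n ≈ 2.25

Weak-axis I_min = (h_o·b_o³ − h_i·b_i³)/12 with b_o = 17.6, b_i = 13.30 mm (shorter outer/inner sides).
I_min = (21.9×17.6³ − 17.60×13.30³)/12 = 6.499×10^3 mm⁴
I = 6.499×10^3 mm⁴ = 6.499×10^-9 m⁴
Effective length L_e = K·L = 2 × 7.10 = 14.20 m
P_cr = π²EI / L_e² = π² × 106×10⁹ × 6.499×10^-9 / 14.20² = 33.72 N
Factor of safety n = P_cr / P = 0.033719 / 0.0150 = 2.25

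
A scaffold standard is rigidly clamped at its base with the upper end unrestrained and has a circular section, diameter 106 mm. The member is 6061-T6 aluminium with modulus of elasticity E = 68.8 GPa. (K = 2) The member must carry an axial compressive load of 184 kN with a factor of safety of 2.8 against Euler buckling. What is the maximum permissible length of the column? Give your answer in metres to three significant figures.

L_max ≈ 1.43 m

I = πd⁴/64 = π×106⁴/64 = 6.197×10^6 mm⁴
I = 6.197×10^-6 m⁴
Required critical load P_cr = n·P = 2.8 × 184 = 515.2 kN = 5.152×10^5 N
From P_cr = π²EI/(K·L)²:  L = (1/K)·√(π²EI/P_cr) = (1/2)·√(π²×6.88×10^10×6.197×10^-6/5.152×10^5)
L = 1.43 m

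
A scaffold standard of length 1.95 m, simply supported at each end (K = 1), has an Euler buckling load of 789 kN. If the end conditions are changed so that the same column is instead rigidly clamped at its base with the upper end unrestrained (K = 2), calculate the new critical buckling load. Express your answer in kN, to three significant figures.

P_cr ∝ 1/K², so P_cr,new = P_cr,old × (K_old/K_new)² = 789 × (1/2)²
= 789 × 0.2500 = 197 kN

P_cr ≈ 197 kN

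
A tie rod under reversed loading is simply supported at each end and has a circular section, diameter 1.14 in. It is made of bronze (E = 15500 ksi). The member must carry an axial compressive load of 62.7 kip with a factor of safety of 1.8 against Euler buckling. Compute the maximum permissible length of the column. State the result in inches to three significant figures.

L_max ≈ 10.6 in

I = πd⁴/64 = π×1.14⁴/64 = 8.291×10^-2 in⁴
Required critical load P_cr = n·P = 1.8 × 62.7 = 112.9 kip = 1.129×10^5 lb
From P_cr = π²EI/(K·L)²:  L = (1/K)·√(π²EI/P_cr) = (1/1)·√(π²×1.55×10^7×8.291×10^-2/1.129×10^5)
L = 10.6 in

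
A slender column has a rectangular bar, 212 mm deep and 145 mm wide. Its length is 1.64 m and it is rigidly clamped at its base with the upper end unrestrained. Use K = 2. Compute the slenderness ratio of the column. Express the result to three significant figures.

λ ≈ 78.4

Buckling occurs about the weak axis: I_min = h·b³/12 with b = 145 mm (the shorter side).
I_min = 212×145³/12 = 5.386×10^7 mm⁴
A = 3.074×10^4 mm²;  r_min = √(I/A) = √(5.386×10^7/3.074×10^4) = 41.86 mm
L_e = K·L = 2 × 1.64 m = 3.280 m = 3280.0 mm
λ = L_e / r_min = 3280.0 / 41.86 = 78.4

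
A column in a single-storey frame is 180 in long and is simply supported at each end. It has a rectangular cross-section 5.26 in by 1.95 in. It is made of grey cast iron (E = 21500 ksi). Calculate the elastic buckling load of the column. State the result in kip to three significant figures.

P_cr ≈ 21.3 kip

Buckling occurs about the weak axis: I_min = h·b³/12 with b = 1.95 in (the shorter side).
I_min = 5.26×1.95³/12 = 3.250 in⁴
Effective length L_e = K·L = 1 × 180 = 180.0 in
P_cr = π²EI / L_e² = π² × 21500×10³ × 3.250 / 180.0² = 2.129×10^4 lb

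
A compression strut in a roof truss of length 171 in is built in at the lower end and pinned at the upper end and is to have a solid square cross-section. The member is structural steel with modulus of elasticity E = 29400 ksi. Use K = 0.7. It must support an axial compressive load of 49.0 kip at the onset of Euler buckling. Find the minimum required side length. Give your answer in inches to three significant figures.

a ≈ 2.32 in

L_e = K·L = 0.7 × 171 = 119.7 in
Required I = P_cr·L_e²/(π²E) = 4.900×10^4 × 119.7² / (π² × 2.94×10^7) = 2.420 in⁴
Solid square: I = a⁴/12  ⇒  a = (12I)^(1/4) = (12×2.420)^(1/4) = 2.32 in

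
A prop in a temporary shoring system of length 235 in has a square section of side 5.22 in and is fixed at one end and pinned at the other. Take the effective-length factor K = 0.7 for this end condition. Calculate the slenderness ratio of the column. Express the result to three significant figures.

I = a⁴/12 = 5.22⁴/12 = 61.87 in⁴
A = 27.25 in²;  r_min = √(I/A) = √(61.87/27.25) = 1.507 in
L_e = K·L = 0.7 × 235 = 164.5 in
λ = L_e / r_min = 164.50 / 1.507 = 109

λ ≈ 109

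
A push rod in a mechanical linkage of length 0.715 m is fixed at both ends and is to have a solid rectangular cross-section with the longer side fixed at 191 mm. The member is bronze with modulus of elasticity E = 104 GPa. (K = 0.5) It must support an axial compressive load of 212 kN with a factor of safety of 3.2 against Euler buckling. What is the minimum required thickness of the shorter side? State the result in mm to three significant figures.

Required P_cr = n·P = 3.2 × 212 = 678.4 kN
L_e = K·L = 0.5 × 0.715 = 0.3575 m
Required I = P_cr·L_e²/(π²E) = 6.784×10^5 × 0.3575² / (π² × 1.04×10^11) = 8.447×10^-8 m⁴
I_req = 8.447×10^4 mm⁴
Rectangle, weak axis: I_min = h·b³/12 with h = 191 mm fixed  ⇒  b = (12I/h)^(1/3) = 17.4 mm

b ≈ 17.4 mm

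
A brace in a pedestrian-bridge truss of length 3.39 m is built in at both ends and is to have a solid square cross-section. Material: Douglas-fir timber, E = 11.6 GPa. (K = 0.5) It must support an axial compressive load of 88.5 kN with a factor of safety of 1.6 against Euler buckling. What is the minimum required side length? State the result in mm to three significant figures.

a ≈ 80.8 mm

Required P_cr = n·P = 1.6 × 88.5 = 141.6 kN
L_e = K·L = 0.5 × 3.39 = 1.695 m
Required I = P_cr·L_e²/(π²E) = 1.416×10^5 × 1.695² / (π² × 1.16×10^10) = 3.553×10^-6 m⁴
I_req = 3.553×10^6 mm⁴
Solid square: I = a⁴/12  ⇒  a = (12I)^(1/4) = (12×3.553×10^6)^(1/4) = 80.8 mm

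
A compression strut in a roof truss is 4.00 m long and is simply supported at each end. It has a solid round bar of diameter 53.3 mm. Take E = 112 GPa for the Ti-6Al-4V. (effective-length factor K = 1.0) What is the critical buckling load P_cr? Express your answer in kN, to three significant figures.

P_cr ≈ 27.4 kN

I = πd⁴/64 = π×53.3⁴/64 = 3.962×10^5 mm⁴
I = 3.962×10^5 mm⁴ = 3.962×10^-7 m⁴
Effective length L_e = K·L = 1 × 4.00 = 4.000 m
P_cr = π²EI / L_e² = π² × 112×10⁹ × 3.962×10^-7 / 4.000² = 2.737×10^4 N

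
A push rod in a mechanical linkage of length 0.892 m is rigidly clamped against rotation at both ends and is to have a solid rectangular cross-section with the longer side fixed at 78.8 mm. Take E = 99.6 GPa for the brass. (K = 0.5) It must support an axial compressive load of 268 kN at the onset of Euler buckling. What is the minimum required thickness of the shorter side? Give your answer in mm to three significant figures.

L_e = K·L = 0.5 × 0.892 = 0.4460 m
Required I = P_cr·L_e²/(π²E) = 2.680×10^5 × 0.4460² / (π² × 9.96×10^10) = 5.423×10^-8 m⁴
I_req = 5.423×10^4 mm⁴
Rectangle, weak axis: I_min = h·b³/12 with h = 78.8 mm fixed  ⇒  b = (12I/h)^(1/3) = 20.2 mm

b ≈ 20.2 mm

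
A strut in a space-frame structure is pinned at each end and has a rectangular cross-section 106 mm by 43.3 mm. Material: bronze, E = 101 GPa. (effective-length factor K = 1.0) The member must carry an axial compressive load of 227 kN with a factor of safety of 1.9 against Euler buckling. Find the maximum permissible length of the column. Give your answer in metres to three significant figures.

L_max ≈ 1.29 m

Buckling occurs about the weak axis: I_min = h·b³/12 with b = 43.3 mm (the shorter side).
I_min = 106×43.3³/12 = 7.171×10^5 mm⁴
I = 7.171×10^-7 m⁴
Required critical load P_cr = n·P = 1.9 × 227 = 431.3 kN = 4.313×10^5 N
From P_cr = π²EI/(K·L)²:  L = (1/K)·√(π²EI/P_cr) = (1/1)·√(π²×1.01×10^11×7.171×10^-7/4.313×10^5)
L = 1.29 m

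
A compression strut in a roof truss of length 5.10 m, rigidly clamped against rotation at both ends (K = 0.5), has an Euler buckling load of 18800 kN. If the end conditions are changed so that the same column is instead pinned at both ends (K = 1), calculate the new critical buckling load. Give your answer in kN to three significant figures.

P_cr ≈ 4700 kN

P_cr ∝ 1/K², so P_cr,new = P_cr,old × (K_old/K_new)² = 18800 × (0.5/1)²
= 18800 × 0.2500 = 4700 kN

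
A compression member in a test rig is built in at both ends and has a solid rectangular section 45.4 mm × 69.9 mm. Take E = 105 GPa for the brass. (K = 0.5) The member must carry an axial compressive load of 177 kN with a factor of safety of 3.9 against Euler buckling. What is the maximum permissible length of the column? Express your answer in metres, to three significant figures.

Buckling occurs about the weak axis: I_min = h·b³/12 with b = 45.4 mm (the shorter side).
I_min = 69.9×45.4³/12 = 5.451×10^5 mm⁴
I = 5.451×10^-7 m⁴
Required critical load P_cr = n·P = 3.9 × 177 = 690.3 kN = 6.903×10^5 N
From P_cr = π²EI/(K·L)²:  L = (1/K)·√(π²EI/P_cr) = (1/0.5)·√(π²×1.05×10^11×5.451×10^-7/6.903×10^5)
L = 1.81 m

L_max ≈ 1.81 m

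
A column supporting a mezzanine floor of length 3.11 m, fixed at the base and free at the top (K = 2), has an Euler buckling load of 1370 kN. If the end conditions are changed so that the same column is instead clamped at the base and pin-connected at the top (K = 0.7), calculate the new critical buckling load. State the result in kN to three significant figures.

P_cr ∝ 1/K², so P_cr,new = P_cr,old × (K_old/K_new)² = 1370 × (2/0.7)²
= 1370 × 8.163 = 11200 kN

P_cr ≈ 11200 kN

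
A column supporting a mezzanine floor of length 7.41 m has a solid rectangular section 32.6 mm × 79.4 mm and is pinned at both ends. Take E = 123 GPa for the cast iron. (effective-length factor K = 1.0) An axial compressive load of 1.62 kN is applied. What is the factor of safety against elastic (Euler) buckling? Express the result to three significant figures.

n ≈ 3.13

Buckling occurs about the weak axis: I_min = h·b³/12 with b = 32.6 mm (the shorter side).
I_min = 79.4×32.6³/12 = 2.292×10^5 mm⁴
I = 2.292×10^5 mm⁴ = 2.292×10^-7 m⁴
Effective length L_e = K·L = 1 × 7.41 = 7.410 m
P_cr = π²EI / L_e² = π² × 123×10⁹ × 2.292×10^-7 / 7.410² = 5.068×10^3 N
Factor of safety n = P_cr / P = 5.0683 / 1.62 = 3.13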